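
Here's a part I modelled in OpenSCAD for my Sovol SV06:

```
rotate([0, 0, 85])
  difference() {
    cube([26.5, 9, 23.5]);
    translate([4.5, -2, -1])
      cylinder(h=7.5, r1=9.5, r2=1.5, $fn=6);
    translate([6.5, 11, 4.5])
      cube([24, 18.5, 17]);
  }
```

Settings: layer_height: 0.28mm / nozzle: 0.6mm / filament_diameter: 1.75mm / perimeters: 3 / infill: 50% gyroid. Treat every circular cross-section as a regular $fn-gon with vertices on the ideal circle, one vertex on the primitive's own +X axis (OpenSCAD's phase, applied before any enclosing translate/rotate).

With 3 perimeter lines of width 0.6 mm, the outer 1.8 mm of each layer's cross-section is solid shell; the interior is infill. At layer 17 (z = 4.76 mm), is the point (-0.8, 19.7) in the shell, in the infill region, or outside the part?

At z = 4.76 mm: the cube is present — its section is the full 26.5×9 rectangle; the cone at (4.5, -2): at t=0.768 of its height the radius interpolates to r₁+(r₂−r₁)t = 3.356, giving a regular 6-gon of that circumradius; the cube at (6.5, 11) is present — its section is the full 24×18.5 rectangle; After the difference (first − rest): starting from the 26.5×9 cube, the cone at (4.5, -2) partially overlaps it — only the 3.52 mm² overlap (of its 29.26 mm²) is removed, clipping the outline; the 24×18.5 cube at (6.5, 11) misses the remaining region (no effect) — 1 connected region; (rotated 85° about Z; rotation is an isometry so areas/perimeters/island counts are preserved). Overall, the cross-section is a single solid region. Undo the 85° rotation: the query point maps to (19.555, 2.514) in the un-rotated model frame. The nearest boundary edge runs (26.50, 0.00)→(6.70, 0.00); distance from the point to it = 2.51 mm. The point is inside the cross-section and 2.51 mm from the nearest boundary — more than the 1.8 mm shell width (3 × 0.6), so it's in the infill interior.

infill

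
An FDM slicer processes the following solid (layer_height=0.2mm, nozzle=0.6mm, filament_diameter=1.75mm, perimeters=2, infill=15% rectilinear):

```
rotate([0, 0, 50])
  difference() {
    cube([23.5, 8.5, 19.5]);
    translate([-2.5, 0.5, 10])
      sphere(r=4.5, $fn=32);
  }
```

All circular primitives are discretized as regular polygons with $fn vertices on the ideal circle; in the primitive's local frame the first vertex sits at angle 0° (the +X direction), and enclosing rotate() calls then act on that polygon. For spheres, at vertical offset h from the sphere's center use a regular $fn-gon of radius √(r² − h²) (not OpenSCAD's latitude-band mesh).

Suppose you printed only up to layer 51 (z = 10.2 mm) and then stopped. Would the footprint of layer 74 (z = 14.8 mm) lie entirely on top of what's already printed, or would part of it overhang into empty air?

part overhangs

Compare the two slices. At z = 10.2: the 23.5×8.5 cube contributes its full rectangle (area 199.75 mm²); the r=4.5 sphere at (-2.5, 0.5) slices to a regular 32-gon of circumradius 4.496 (√(r²−h²) with h=0.2 from center) (area = (32/2)·4.496²·sin(360°/32) = 63.08 mm²); Subtracting the remaining from the first: starting from the 23.5×8.5 cube (199.75 mm²), the r=4.5 sphere at (-2.5, 0.5) partially overlaps it — only the 6.17 mm² overlap (of its 63.08 mm²) is removed, clipping the outline — area = 193.58 mm²; (whole slice rotated 50° about Z — lengths, areas and connectivity unchanged). At z = 14.8: the cube (footprint 23.5×8.5) is included at this height (area 199.75 mm²); the sphere at (-2.5, 0.5) is absent (|z−center|=4.800 > r=4.5); Taking the first minus the rest: none of the subtracted shapes is present at this height, so the 23.5×8.5 cube is unchanged — area = 199.75 mm²; (rotated 50° about Z; rotation is an isometry so areas/perimeters/island counts are preserved). Checking containment: at z = 14.8 the cross-section extends beyond the z = 10.2 cross-section by about 6.17 mm².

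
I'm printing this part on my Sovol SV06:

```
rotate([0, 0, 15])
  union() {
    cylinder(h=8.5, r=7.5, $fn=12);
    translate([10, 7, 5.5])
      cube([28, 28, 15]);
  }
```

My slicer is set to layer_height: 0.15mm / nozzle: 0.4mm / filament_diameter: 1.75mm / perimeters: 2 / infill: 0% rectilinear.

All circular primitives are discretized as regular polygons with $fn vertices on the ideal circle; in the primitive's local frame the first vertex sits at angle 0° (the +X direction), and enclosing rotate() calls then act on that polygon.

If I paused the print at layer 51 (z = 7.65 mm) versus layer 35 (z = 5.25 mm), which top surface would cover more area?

Layer 51 (z = 7.65): the cylinder: section is a regular 12-gon, circumradius r=7.5 (area = (12/2)·7.500²·sin(360°/12) = 168.75 mm²); the 28×28 cube at (10, 7) contributes its full rectangle (area 784.00 mm²); Merging all regions: the 2 present regions are separate (no shared area or edge), so areas and boundary lengths simply add and each stays a separate island — area = 952.75 mm²; (whole slice rotated 15° about Z — lengths, areas and connectivity unchanged). So its area = 952.75 mm². Layer 35 (z = 5.25): the r=7.5 cylinder gives a regular 12-gon of circumradius 7.5 (constant along its height) (area = (12/2)·7.500²·sin(360°/12) = 168.75 mm²); the cube at (10, 7) is not intersected at this z (z outside [5.5, 20.5]); Merging all regions: only the r=7.5 cylinder is present, so the union is just that shape — area = 168.75 mm²; (rotated 15° about Z; rotation is an isometry so areas/perimeters/island counts are preserved). So its area = 168.75 mm². Layer 51 is larger (952.75 vs 168.75 mm²).

layer 51 (z = 7.65 mm)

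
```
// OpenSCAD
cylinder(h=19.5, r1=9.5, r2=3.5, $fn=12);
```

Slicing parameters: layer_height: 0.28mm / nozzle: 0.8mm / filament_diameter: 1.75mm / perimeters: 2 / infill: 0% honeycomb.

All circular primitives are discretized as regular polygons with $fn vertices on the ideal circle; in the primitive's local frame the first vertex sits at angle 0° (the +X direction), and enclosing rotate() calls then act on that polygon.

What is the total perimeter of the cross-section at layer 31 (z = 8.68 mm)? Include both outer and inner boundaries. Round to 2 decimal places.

At z = 8.68 mm: the cone (r1=9.5→r2=3.5) has section circumradius 6.829 here — a regular 12-gon (perimeter = 2·12·6.829·sin(180°/12) = 42.42 mm). Overall, the cross-section is a single solid region. Total boundary length (outer) = 42.42 mm.

42.42 mm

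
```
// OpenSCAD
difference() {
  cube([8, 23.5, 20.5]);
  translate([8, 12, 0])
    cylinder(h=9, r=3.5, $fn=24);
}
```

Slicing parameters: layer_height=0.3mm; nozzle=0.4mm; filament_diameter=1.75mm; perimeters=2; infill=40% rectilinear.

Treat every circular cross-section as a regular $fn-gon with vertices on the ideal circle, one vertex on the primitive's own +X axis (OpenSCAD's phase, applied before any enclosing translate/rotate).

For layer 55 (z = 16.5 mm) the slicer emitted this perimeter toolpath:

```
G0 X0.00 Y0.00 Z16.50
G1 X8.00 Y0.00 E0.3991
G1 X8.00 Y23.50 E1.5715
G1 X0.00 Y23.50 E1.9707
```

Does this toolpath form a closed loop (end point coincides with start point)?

no

Start point (G0): (0.00, 0.00). End point (last G1): the path does not return to the start — open.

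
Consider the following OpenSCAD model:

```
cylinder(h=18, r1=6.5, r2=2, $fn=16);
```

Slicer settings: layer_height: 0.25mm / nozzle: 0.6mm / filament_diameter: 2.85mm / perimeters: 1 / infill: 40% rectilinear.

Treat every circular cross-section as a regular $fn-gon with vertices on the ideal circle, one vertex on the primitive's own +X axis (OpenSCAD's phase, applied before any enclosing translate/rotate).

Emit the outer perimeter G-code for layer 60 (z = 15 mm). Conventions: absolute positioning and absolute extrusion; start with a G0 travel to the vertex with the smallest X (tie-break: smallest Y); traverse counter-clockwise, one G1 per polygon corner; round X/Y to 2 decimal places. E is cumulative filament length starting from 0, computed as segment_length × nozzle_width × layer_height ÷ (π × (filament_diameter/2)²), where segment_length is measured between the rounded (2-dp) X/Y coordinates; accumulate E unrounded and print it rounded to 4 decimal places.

At z = 15 mm: the cone contributes a regular 16-gon of circumradius 2.750 (interpolated between r1=6.5 and r2=2 at t=0.833). The outline is a single polygon with 16 vertices. Extrusion per mm of travel: 0.6 × 0.25 / (π × 1.425²) = 0.023513. Accumulating E over each segment gives final E = 0.4033.

G0 X-2.75 Y0.00 Z15.00
G1 X-2.54 Y-1.05 E0.0252
G1 X-1.94 Y-1.94 E0.0504
G1 X-1.05 Y-2.54 E0.0757
G1 X0.00 Y-2.75 E0.1008
G1 X1.05 Y-2.54 E0.1260
G1 X1.94 Y-1.94 E0.1512
G1 X2.54 Y-1.05 E0.1765
G1 X2.75 Y0.00 E0.2017
G1 X2.54 Y1.05 E0.2268
G1 X1.94 Y1.94 E0.2521
G1 X1.05 Y2.54 E0.2773
G1 X0.00 Y2.75 E0.3025
G1 X-1.05 Y2.54 E0.3277
G1 X-1.94 Y1.94 E0.3529
G1 X-2.54 Y1.05 E0.3781
G1 X-2.75 Y0.00 E0.4033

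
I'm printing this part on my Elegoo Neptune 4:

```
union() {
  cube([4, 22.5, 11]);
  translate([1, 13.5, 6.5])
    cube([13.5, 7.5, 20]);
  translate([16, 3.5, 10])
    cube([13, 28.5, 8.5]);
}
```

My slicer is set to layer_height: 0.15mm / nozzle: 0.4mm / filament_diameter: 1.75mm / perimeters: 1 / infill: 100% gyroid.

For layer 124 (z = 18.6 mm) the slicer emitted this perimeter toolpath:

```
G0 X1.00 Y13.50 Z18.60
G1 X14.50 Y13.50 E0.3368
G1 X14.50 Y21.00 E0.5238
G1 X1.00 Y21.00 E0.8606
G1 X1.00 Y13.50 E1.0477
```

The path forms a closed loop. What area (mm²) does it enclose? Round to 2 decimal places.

101.25 mm²

Apply the shoelace formula to the sequence of (X, Y) vertices; enclosed area = 101.25 mm².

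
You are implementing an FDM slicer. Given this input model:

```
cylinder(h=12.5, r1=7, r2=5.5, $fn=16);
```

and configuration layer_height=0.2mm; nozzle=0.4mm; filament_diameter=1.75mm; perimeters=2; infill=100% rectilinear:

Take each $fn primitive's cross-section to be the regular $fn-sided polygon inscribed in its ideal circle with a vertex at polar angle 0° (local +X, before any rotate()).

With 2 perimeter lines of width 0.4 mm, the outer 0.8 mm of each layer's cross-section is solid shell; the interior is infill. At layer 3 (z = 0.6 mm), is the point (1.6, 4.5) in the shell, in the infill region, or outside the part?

At z = 0.6 mm: the cone: at t=0.048 of its height the radius interpolates to r₁+(r₂−r₁)t = 6.928, giving a regular 16-gon of that circumradius. Overall, the cross-section is a single solid region. The nearest boundary edge runs (2.65, 6.40)→(0.00, 6.93); distance from the point to it = 2.07 mm. The point is inside the cross-section and 2.07 mm from the nearest boundary — more than the 0.8 mm shell width (2 × 0.4), so it's in the infill interior.

infill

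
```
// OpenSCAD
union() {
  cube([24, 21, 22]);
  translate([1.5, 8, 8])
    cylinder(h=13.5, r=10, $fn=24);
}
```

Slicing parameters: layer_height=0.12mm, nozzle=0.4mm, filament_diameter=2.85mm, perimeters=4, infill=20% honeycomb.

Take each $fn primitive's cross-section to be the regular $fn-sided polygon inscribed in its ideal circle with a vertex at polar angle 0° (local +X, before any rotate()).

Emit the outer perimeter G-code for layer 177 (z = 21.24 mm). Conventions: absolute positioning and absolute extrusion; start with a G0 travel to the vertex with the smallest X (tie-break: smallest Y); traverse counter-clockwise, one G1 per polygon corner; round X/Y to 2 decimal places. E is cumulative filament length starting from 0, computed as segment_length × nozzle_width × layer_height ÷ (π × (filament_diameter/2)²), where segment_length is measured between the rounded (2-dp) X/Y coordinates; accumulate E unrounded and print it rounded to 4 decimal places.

G0 X-8.50 Y8.00 Z21.24
G1 X-8.16 Y5.41 E0.0197
G1 X-7.16 Y3.00 E0.0393
G1 X-5.57 Y0.93 E0.0589
G1 X-3.50 Y-0.66 E0.0786
G1 X-1.09 Y-1.66 E0.0982
G1 X1.50 Y-2.00 E0.1179
G1 X4.09 Y-1.66 E0.1375
G1 X6.50 Y-0.66 E0.1571
G1 X7.36 Y0.00 E0.1653
G1 X24.00 Y0.00 E0.2905
G1 X24.00 Y21.00 E0.4485
G1 X0.00 Y21.00 E0.6291
G1 X0.00 Y17.80 E0.6532
G1 X-1.09 Y17.66 E0.6614
G1 X-3.50 Y16.66 E0.6811
G1 X-5.57 Y15.07 E0.7007
G1 X-7.16 Y13.00 E0.7203
G1 X-8.16 Y10.59 E0.7400
G1 X-8.50 Y8.00 E0.7596

At z = 21.24 mm: the cube is present — its section is the full 24×21 rectangle; the cylinder at (1.5, 8): section is a regular 24-gon, circumradius r=10; Taking the union: the regions partially overlap (shared area 174.33 mm²), so overlapping operands fuse into one piece — 1 connected region. The outline is a single polygon with 19 vertices. Extrusion per mm of travel: 0.4 × 0.12 / (π × 1.425²) = 0.007524. Accumulating E over each segment gives final E = 0.7596.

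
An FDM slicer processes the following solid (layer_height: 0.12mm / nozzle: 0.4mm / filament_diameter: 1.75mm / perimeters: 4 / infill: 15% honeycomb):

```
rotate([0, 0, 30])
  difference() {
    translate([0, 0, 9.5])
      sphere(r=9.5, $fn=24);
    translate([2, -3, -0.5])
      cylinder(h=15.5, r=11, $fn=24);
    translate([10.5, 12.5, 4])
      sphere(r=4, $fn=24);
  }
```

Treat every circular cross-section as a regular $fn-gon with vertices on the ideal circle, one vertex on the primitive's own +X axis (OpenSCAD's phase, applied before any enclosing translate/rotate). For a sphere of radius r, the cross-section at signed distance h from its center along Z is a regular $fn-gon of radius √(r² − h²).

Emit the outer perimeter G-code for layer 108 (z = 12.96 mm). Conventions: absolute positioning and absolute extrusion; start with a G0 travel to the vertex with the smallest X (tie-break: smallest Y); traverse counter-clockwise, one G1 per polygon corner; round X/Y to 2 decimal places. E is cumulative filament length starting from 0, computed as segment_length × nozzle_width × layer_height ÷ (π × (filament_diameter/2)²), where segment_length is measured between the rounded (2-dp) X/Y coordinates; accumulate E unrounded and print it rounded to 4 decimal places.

At z = 12.96 mm: the sphere: section is a regular 24-gon, circumradius = √(r²−h²) = √(9.5²−3.46²) = 8.848; the r=11 cylinder at (2, -3) gives a regular 24-gon of circumradius 11 (constant along its height); the sphere at (10.5, 12.5) does not reach this height (|z−center|=8.960 > r=4); After the difference (first − rest): starting from the r=9.5 sphere, the r=11 cylinder at (2, -3) partially overlaps it — only the 225.57 mm² overlap (of its 375.81 mm²) is removed, clipping the outline — 1 connected region; (whole slice rotated 30° about Z — lengths, areas and connectivity unchanged). The outline is a single polygon with 16 vertices. Extrusion per mm of travel: 0.4 × 0.12 / (π × 0.875²) = 0.019956. Accumulating E over each segment gives final E = 0.7353.

G0 X-8.85 Y0.00 Z12.96
G1 X-8.55 Y-2.29 E0.0461
G1 X-7.66 Y-4.42 E0.0922
G1 X-7.10 Y-5.16 E0.1107
G1 X-7.39 Y-4.45 E0.1260
G1 X-7.77 Y-1.60 E0.1834
G1 X-7.39 Y1.25 E0.2407
G1 X-6.29 Y3.90 E0.2980
G1 X-4.55 Y6.18 E0.3552
G1 X-2.27 Y7.93 E0.4126
G1 X-0.07 Y8.84 E0.4601
G1 X-2.29 Y8.55 E0.5048
G1 X-4.42 Y7.66 E0.5508
G1 X-6.26 Y6.26 E0.5970
G1 X-7.66 Y4.42 E0.6431
G1 X-8.55 Y2.29 E0.6892
G1 X-8.85 Y0.00 E0.7353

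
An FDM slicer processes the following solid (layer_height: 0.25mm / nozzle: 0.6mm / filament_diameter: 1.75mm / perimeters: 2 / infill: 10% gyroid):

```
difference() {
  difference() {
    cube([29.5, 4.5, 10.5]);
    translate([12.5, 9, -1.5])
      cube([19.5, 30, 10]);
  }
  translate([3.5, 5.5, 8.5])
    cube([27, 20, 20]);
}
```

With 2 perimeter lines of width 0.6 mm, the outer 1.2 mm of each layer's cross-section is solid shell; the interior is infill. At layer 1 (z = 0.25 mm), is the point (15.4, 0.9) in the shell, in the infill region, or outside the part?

shell

At z = 0.25 mm: the 29.5×4.5 cube contributes its full rectangle; the cube at (12.5, 9) is present — its section is the full 19.5×30 rectangle; Subtracting the remaining from the first: starting from the 29.5×4.5 cube, the 19.5×30 cube at (12.5, 9) misses the remaining region (no effect) — 1 connected region; the cube at (3.5, 5.5) is absent (z outside [8.5, 28.5]); After the difference (first − rest): none of the subtracted shapes is present at this height, so the result so far is unchanged — 1 connected region. Overall, the cross-section is a single solid region. The nearest boundary edge runs (29.50, 0.00)→(0.00, 0.00); distance from the point to it = 0.90 mm. The point is inside the cross-section, 0.90 mm from the nearest boundary — within the 1.2 mm shell band (2 × 0.6).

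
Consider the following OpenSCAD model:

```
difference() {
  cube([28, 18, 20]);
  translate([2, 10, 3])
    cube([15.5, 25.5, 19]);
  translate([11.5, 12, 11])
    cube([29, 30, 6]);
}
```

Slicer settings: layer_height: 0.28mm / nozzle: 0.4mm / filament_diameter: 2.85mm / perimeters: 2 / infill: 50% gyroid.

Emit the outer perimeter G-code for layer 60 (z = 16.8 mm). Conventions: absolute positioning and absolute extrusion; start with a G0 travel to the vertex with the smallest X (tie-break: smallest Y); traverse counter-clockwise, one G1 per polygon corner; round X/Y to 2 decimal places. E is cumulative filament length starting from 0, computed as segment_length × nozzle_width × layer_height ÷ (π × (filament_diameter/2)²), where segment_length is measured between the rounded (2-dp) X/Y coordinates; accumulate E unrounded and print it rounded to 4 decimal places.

At z = 16.8 mm: the cube is present — its section is the full 28×18 rectangle; the cube at (2, 10) (footprint 15.5×25.5) is included at this height; the cube at (11.5, 12) is present — its section is the full 29×30 rectangle; After the difference (first − rest): starting from the 28×18 cube, the 15.5×25.5 cube at (2, 10) partially overlaps it — only the 124.00 mm² overlap (of its 395.25 mm²) is removed, clipping the outline; the 29×30 cube at (11.5, 12) partially overlaps it — only the 63.00 mm² overlap (of its 870.00 mm²) is removed, clipping the outline — 1 connected region. The outline is a single polygon with 8 vertices. Extrusion per mm of travel: 0.4 × 0.28 / (π × 1.425²) = 0.017557. Accumulating E over each segment gives final E = 1.6854.

G0 X0.00 Y0.00 Z16.80
G1 X28.00 Y0.00 E0.4916
G1 X28.00 Y12.00 E0.7023
G1 X17.50 Y12.00 E0.8866
G1 X17.50 Y10.00 E0.9217
G1 X2.00 Y10.00 E1.1938
G1 X2.00 Y18.00 E1.3343
G1 X0.00 Y18.00 E1.3694
G1 X0.00 Y0.00 E1.6854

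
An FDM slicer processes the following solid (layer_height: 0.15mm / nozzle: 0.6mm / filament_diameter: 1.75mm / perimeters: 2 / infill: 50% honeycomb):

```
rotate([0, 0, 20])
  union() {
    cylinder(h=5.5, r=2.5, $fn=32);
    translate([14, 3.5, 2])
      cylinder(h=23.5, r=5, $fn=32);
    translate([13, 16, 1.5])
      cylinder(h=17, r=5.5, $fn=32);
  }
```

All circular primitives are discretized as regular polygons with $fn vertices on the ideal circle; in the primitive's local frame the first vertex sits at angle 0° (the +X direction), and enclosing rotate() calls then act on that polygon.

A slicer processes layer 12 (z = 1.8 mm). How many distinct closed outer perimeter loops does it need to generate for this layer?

At z = 1.8 mm: the r=2.5 cylinder gives a regular 32-gon of circumradius 2.5 (constant along its height); the cylinder at (14, 3.5) is absent (z outside [2, 25.5]); the r=5.5 cylinder at (13, 16) gives a regular 32-gon of circumradius 5.5 (constant along its height); Combining (union): the 2 present regions are separate (no shared area or edge), so areas and boundary lengths simply add and each stays a separate island — 2 connected regions; (whole slice rotated 20° about Z — lengths, areas and connectivity unchanged). The result has 2 disconnected regions.

2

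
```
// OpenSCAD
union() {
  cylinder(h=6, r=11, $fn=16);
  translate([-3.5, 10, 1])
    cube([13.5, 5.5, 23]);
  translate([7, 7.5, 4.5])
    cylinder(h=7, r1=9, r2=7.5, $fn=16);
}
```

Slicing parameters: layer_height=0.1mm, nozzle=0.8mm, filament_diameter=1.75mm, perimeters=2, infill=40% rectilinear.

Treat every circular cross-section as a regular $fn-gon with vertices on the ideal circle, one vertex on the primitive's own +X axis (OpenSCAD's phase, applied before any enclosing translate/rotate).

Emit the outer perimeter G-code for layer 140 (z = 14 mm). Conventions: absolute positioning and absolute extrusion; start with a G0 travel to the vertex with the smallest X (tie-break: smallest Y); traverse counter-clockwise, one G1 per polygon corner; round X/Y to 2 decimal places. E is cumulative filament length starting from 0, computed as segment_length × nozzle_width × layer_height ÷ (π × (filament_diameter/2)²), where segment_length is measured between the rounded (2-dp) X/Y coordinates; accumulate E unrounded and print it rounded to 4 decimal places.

At z = 14 mm: the cylinder is absent (z outside [0, 6]); the cube at (-3.5, 10) (footprint 13.5×5.5) is included at this height; the cone at (7, 7.5) does not reach this height (z outside [4.5, 11.5]); Combining (union): only the 13.5×5.5 cube at (-3.5, 10) is present, so the union is just that shape — 1 connected region. The outline is a single polygon with 4 vertices. Extrusion per mm of travel: 0.8 × 0.1 / (π × 0.875²) = 0.033260. Accumulating E over each segment gives final E = 1.2639.

G0 X-3.50 Y10.00 Z14.00
G1 X10.00 Y10.00 E0.4490
G1 X10.00 Y15.50 E0.6319
G1 X-3.50 Y15.50 E1.0810
G1 X-3.50 Y10.00 E1.2639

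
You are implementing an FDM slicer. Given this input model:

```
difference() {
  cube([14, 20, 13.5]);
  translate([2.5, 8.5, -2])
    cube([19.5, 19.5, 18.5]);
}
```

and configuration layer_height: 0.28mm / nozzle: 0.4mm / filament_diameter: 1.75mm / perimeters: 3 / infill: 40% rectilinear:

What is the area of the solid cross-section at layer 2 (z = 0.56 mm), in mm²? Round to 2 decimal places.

At z = 0.56 mm: the cube is present — its section is the full 14×20 rectangle (area 280.00 mm²); the cube at (2.5, 8.5) (footprint 19.5×19.5) is included at this height (area 380.25 mm²); Subtracting the remaining from the first: starting from the 14×20 cube (280.00 mm²), the 19.5×19.5 cube at (2.5, 8.5) partially overlaps it — only the 132.25 mm² overlap (of its 380.25 mm²) is removed, clipping the outline — area = 147.75 mm². Overall, the cross-section is a single solid region. Net area = 147.75 mm².

147.75 mm²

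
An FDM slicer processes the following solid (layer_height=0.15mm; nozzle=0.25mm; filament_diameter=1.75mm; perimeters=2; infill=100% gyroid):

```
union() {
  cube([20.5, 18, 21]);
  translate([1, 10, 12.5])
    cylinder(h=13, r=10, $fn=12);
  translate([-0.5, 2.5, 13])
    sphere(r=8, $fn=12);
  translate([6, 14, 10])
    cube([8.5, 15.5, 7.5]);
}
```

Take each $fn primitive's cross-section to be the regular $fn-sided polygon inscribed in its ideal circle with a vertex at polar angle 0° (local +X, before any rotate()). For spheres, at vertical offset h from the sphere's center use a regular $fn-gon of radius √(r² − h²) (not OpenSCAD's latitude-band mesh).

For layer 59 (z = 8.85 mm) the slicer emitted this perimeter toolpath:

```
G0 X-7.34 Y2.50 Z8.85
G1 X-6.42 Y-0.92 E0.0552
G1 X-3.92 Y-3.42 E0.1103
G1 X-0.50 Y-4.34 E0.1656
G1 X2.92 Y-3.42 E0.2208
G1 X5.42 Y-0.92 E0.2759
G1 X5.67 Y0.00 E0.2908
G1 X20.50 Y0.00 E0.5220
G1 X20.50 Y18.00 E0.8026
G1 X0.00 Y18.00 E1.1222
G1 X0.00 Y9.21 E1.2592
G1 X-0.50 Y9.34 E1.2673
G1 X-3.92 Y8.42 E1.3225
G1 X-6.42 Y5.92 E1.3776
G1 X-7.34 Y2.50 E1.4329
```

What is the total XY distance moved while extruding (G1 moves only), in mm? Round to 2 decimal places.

Sum the Euclidean lengths of each G1 segment: total = 91.90 mm.

91.90 mm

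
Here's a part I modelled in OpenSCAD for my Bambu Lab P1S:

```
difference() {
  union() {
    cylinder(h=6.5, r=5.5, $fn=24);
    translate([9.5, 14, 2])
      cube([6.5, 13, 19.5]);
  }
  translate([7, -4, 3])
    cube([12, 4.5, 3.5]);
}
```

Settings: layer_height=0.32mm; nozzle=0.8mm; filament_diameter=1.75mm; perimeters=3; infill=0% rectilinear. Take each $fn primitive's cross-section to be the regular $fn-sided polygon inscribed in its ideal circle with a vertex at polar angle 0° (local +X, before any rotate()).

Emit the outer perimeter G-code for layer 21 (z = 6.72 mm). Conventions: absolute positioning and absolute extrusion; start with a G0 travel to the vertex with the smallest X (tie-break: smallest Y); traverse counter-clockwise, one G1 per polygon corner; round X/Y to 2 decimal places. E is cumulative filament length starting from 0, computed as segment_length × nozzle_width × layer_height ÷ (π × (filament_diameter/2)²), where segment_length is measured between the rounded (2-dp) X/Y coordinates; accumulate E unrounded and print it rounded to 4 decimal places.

At z = 6.72 mm: the cylinder is absent (z outside [0, 6.5]); the cube at (9.5, 14) (footprint 6.5×13) is included at this height; Combining (union): only the 6.5×13 cube at (9.5, 14) is present, so the union is just that shape — 1 connected region; the cube at (7, -4) is not intersected at this z (z outside [3, 6.5]); Taking the first minus the rest: none of the subtracted shapes is present at this height, so the result so far is unchanged — 1 connected region. The outline is a single polygon with 4 vertices. Extrusion per mm of travel: 0.8 × 0.32 / (π × 0.875²) = 0.106432. Accumulating E over each segment gives final E = 4.1509.

G0 X9.50 Y14.00 Z6.72
G1 X16.00 Y14.00 E0.6918
G1 X16.00 Y27.00 E2.0754
G1 X9.50 Y27.00 E2.7672
G1 X9.50 Y14.00 E4.1509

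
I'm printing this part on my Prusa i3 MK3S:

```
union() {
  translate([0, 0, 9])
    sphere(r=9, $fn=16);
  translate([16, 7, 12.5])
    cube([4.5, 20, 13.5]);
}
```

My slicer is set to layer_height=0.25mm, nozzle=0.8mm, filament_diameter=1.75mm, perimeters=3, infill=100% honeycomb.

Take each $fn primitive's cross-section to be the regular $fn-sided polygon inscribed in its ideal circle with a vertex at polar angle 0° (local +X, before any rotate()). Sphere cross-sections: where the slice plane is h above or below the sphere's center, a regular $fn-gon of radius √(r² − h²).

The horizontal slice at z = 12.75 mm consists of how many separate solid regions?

At z = 12.75 mm: the r=9 sphere contributes a regular 16-gon of circumradius √(9²−3.75²) = 8.182; the cube at (16, 7) is present — its section is the full 4.5×20 rectangle; Combining (union): the 2 present regions are separate (no shared area or edge), so areas and boundary lengths simply add and each stays a separate island — 2 connected regions. The result has 2 disconnected regions.

2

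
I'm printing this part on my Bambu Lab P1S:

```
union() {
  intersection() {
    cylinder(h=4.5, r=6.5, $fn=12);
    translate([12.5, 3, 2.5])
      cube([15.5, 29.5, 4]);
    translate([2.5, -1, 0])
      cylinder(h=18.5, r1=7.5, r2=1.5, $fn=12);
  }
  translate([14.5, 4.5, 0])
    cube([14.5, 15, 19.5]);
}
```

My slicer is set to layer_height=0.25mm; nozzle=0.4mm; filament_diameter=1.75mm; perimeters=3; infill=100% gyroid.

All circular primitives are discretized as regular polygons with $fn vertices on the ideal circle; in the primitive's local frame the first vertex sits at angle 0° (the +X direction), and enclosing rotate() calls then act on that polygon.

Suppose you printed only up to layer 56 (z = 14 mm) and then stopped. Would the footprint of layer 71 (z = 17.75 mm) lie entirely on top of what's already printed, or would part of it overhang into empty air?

entirely on top

Compare the two slices. At z = 14: the cylinder does not reach this height (z outside [0, 4.5]); the cube at (12.5, 3) is not intersected at this z (z outside [2.5, 6.5]); the cone at (2.5, -1) (r1=7.5→r2=1.5) has section circumradius 2.959 here — a regular 12-gon (area = (12/2)·2.959²·sin(360°/12) = 26.28 mm²); After intersecting: at least one operand is absent at this height, so nothing remains; the cube at (14.5, 4.5) is present — its section is the full 14.5×15 rectangle (area 217.50 mm²); Taking the union: only the 14.5×15 cube at (14.5, 4.5) is present, so the union is just that shape — area = 217.50 mm². At z = 17.75: the cylinder is not intersected at this z (z outside [0, 4.5]); the cube at (12.5, 3) does not reach this height (z outside [2.5, 6.5]); the cone at (2.5, -1): at t=0.959 of its height the radius interpolates to r₁+(r₂−r₁)t = 1.743, giving a regular 12-gon of that circumradius (area = (12/2)·1.743²·sin(360°/12) = 9.12 mm²); Keeping only the common overlap: at least one operand is absent at this height, so nothing remains; the cube at (14.5, 4.5) (footprint 14.5×15) is included at this height (area 217.50 mm²); Combining (union): only the 14.5×15 cube at (14.5, 4.5) is present, so the union is just that shape — area = 217.50 mm². Checking containment: the cross-section at z = 17.75 is a subset of the cross-section at z = 14.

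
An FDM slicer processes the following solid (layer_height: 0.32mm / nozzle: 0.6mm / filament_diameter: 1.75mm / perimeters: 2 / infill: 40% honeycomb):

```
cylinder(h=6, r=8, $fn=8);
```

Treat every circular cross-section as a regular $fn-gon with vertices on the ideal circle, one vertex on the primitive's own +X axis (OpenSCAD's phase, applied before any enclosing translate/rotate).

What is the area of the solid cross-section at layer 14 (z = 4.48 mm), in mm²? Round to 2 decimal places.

At z = 4.48 mm: the cylinder: section is a regular 8-gon, circumradius r=8 (area = (8/2)·8.000²·sin(360°/8) = 181.02 mm²). Overall, the cross-section is a single solid region. Net area = 181.02 mm².

181.02 mm²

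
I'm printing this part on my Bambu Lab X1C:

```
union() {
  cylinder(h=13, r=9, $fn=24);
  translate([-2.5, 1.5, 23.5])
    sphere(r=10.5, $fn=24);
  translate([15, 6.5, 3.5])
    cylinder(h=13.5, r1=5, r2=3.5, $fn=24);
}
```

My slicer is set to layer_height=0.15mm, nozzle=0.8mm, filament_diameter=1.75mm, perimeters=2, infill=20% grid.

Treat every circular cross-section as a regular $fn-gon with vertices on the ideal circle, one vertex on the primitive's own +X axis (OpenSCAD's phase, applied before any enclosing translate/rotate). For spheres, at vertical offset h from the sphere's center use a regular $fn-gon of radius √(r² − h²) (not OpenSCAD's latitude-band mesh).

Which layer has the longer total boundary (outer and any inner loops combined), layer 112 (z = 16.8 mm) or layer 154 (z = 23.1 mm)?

Layer 112 (z = 16.8): the cylinder is absent (z outside [0, 13]); the r=10.5 sphere at (-2.5, 1.5) contributes a regular 24-gon of circumradius √(10.5²−6.7²) = 8.085 (perimeter = 2·24·8.085·sin(180°/24) = 50.65 mm); the cone at (15, 6.5) (r1=5→r2=3.5) has section circumradius 3.522 here — a regular 24-gon (perimeter = 2·24·3.522·sin(180°/24) = 22.07 mm); Combining (union): the 2 present regions are separate (no shared area or edge), so areas and boundary lengths simply add and each stays a separate island — boundary = 72.72 mm. So its perimeter = 72.72 mm. Layer 154 (z = 23.1): the cylinder is absent (z outside [0, 13]); the r=10.5 sphere at (-2.5, 1.5) slices to a regular 24-gon of circumradius 10.492 (√(r²−h²) with h=0.4 from center) (perimeter = 2·24·10.492·sin(180°/24) = 65.74 mm); the cone at (15, 6.5) does not reach this height (z outside [3.5, 17]); Taking the union: only the r=10.5 sphere at (-2.5, 1.5) is present, so the union is just that shape — boundary = 65.74 mm. So its perimeter = 65.74 mm. Layer 112 is larger (72.72 vs 65.74 mm).

layer 112 (z = 16.8 mm)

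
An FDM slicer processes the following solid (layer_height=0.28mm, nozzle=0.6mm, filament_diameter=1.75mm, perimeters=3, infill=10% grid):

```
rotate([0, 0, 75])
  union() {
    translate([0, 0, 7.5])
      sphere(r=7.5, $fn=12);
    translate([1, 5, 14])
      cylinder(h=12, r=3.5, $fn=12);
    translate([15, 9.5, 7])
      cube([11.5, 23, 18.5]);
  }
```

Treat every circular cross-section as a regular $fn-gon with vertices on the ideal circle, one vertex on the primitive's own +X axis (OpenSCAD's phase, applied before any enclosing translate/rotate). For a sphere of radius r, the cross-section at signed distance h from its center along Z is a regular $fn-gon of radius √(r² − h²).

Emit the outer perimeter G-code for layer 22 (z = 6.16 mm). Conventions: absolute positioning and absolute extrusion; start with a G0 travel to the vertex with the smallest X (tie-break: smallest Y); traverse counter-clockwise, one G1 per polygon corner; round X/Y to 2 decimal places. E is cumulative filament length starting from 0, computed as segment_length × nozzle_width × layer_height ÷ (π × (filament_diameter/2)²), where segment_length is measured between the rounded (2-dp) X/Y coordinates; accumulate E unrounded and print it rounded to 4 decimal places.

G0 X-7.13 Y-1.91 Z6.16
G1 X-5.22 Y-5.22 E0.2669
G1 X-1.91 Y-7.13 E0.5338
G1 X1.91 Y-7.13 E0.8007
G1 X5.22 Y-5.22 E1.0676
G1 X7.13 Y-1.91 E1.3345
G1 X7.13 Y1.91 E1.6013
G1 X5.22 Y5.22 E1.8682
G1 X1.91 Y7.13 E2.1351
G1 X-1.91 Y7.13 E2.4020
G1 X-5.22 Y5.22 E2.6689
G1 X-7.13 Y1.91 E2.9358
G1 X-7.13 Y-1.91 E3.2026

At z = 6.16 mm: the r=7.5 sphere slices to a regular 12-gon of circumradius 7.379 (√(r²−h²) with h=1.34 from center); the cylinder at (1, 5) is absent (z outside [14, 26]); the cube at (15, 9.5) is not intersected at this z (z outside [7, 25.5]); Merging all regions: only the r=7.5 sphere is present, so the union is just that shape — 1 connected region; (rotated 75° about Z; rotation is an isometry so areas/perimeters/island counts are preserved). The outline is a single polygon with 12 vertices. Extrusion per mm of travel: 0.6 × 0.28 / (π × 0.875²) = 0.069846. Accumulating E over each segment gives final E = 3.2026.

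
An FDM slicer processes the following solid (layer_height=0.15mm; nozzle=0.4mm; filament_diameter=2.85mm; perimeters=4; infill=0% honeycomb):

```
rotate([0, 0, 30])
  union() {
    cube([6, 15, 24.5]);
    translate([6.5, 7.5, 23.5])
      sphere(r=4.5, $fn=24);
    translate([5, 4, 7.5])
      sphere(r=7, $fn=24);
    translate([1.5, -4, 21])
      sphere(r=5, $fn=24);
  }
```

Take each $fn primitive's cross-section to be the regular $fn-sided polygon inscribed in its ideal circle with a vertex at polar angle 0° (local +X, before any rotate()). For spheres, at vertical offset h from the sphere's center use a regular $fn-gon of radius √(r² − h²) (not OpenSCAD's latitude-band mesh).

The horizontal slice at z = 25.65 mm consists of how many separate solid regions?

2

At z = 25.65 mm: the cube is not intersected at this z (z outside [0, 24.5]); the r=4.5 sphere at (6.5, 7.5) contributes a regular 24-gon of circumradius √(4.5²−2.15²) = 3.953; the sphere at (5, 4) is not intersected at this z (|z−center|=18.150 > r=7); the r=5 sphere at (1.5, -4) slices to a regular 24-gon of circumradius 1.838 (√(r²−h²) with h=4.65 from center); Taking the union: the 2 present regions are separate (no shared area or edge), so areas and boundary lengths simply add and each stays a separate island — 2 connected regions; (rotated 30° about Z; rotation is an isometry so areas/perimeters/island counts are preserved). The result has 2 disconnected regions.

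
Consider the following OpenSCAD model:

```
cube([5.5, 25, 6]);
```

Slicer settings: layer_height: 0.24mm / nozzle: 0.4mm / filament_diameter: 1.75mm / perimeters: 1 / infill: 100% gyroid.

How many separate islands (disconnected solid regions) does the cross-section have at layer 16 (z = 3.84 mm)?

1

At z = 3.84 mm: the cube (footprint 5.5×25) is included at this height. Overall, the cross-section is a single solid region. Island count = 1.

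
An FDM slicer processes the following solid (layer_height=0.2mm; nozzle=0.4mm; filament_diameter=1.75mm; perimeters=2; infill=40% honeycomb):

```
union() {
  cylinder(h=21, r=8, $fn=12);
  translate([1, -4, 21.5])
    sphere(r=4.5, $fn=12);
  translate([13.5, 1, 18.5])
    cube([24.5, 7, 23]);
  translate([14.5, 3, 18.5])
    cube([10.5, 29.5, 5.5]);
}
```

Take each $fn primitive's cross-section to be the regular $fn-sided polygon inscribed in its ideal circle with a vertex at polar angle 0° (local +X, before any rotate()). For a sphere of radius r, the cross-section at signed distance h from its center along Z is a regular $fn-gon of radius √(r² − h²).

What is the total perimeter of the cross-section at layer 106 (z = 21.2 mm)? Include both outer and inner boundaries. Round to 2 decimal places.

139.89 mm

At z = 21.2 mm: the cylinder does not reach this height (z outside [0, 21]); the sphere at (1, -4): section is a regular 12-gon, circumradius = √(r²−h²) = √(4.5²−0.3²) = 4.490 (perimeter = 2·12·4.490·sin(180°/12) = 27.89 mm); the 24.5×7 cube at (13.5, 1) contributes its full rectangle (perimeter 63.00 mm); the cube at (14.5, 3) is present — its section is the full 10.5×29.5 rectangle (perimeter 80.00 mm); Combining (union): the regions partially overlap (shared area 52.50 mm²), so the edge portions inside another operand are dropped and the merged outline is re-measured after clipping — boundary = 139.89 mm. Overall, the cross-section has 2 separate islands. Total boundary length (outer) = 139.89 mm.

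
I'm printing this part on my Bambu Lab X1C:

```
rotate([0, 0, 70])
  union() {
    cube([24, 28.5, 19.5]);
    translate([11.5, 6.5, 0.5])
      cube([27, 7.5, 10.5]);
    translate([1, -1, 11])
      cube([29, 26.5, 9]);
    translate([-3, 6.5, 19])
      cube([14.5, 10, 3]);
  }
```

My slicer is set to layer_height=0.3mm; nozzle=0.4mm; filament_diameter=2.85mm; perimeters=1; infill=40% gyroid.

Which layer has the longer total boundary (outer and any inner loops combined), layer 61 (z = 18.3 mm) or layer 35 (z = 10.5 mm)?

layer 35 (z = 10.5 mm)

Layer 61 (z = 18.3): the cube (footprint 24×28.5) is included at this height (perimeter 105.00 mm); the cube at (11.5, 6.5) is not intersected at this z (z outside [0.5, 11]); the 29×26.5 cube at (1, -1) contributes its full rectangle (perimeter 111.00 mm); the cube at (-3, 6.5) is not intersected at this z (z outside [19, 22]); Taking the union: the regions partially overlap (shared area 586.50 mm²), so the edge portions inside another operand are dropped and the merged outline is re-measured after clipping — boundary = 119.00 mm; (whole slice rotated 70° about Z — lengths, areas and connectivity unchanged). So its perimeter = 119.00 mm. Layer 35 (z = 10.5): the cube is present — its section is the full 24×28.5 rectangle (perimeter 105.00 mm); the cube at (11.5, 6.5) (footprint 27×7.5) is included at this height (perimeter 69.00 mm); the cube at (1, -1) is absent (z outside [11, 20]); the cube at (-3, 6.5) is not intersected at this z (z outside [19, 22]); Taking the union: the regions partially overlap (shared area 93.75 mm²), so the edge portions inside another operand are dropped and the merged outline is re-measured after clipping — boundary = 134.00 mm; (whole slice rotated 70° about Z — lengths, areas and connectivity unchanged). So its perimeter = 134.00 mm. Layer 35 is larger (134.00 vs 119.00 mm).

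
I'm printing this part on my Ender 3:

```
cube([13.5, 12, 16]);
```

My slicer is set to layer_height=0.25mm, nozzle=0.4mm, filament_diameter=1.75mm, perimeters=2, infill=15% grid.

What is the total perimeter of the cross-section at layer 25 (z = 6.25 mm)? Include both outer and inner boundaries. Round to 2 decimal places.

51.00 mm

At z = 6.25 mm: the cube is present — its section is the full 13.5×12 rectangle (perimeter 51.00 mm). Overall, the cross-section is a single solid region. Total boundary length (outer) = 51.00 mm.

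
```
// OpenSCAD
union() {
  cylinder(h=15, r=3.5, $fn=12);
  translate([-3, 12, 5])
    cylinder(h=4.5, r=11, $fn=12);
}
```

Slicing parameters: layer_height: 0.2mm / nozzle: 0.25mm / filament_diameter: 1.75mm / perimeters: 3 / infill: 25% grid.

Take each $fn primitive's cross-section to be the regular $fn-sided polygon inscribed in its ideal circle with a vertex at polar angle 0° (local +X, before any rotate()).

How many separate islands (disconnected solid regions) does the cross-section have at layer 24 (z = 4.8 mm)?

At z = 4.8 mm: the cylinder: section is a regular 12-gon, circumradius r=3.5; the cylinder at (-3, 12) is absent (z outside [5, 9.5]); Combining (union): only the r=3.5 cylinder is present, so the union is just that shape — 1 connected region. Overall, the cross-section is a single solid region. Island count = 1.

1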